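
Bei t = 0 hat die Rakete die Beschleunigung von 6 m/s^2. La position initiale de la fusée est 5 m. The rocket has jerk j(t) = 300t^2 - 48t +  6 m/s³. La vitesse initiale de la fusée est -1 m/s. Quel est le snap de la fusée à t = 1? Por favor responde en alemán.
Wir müssen unsere Gleichung für den Ruck j(t) = 300·t^2 - 48·t + 6 1-mal ableiten. Mit d/dt von j(t) finden wir s(t) = 600·t - 48. Wir haben den Snap s(t) = 600·t - 48. Durch Einsetzen von t = 1: s(1) = 552.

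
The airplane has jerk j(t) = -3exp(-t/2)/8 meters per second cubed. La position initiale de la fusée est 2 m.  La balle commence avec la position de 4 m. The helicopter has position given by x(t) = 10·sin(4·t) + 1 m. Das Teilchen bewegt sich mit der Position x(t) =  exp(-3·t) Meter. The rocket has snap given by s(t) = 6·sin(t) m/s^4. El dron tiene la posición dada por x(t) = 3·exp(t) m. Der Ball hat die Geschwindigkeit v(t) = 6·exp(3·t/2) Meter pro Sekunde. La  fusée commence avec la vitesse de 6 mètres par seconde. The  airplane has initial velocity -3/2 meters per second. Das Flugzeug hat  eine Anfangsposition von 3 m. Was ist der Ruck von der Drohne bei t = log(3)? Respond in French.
En partant de la position x(t) = 3·exp(t), nous prenons 3 dérivées. En dérivant la position, nous obtenons la vitesse: v(t) = 3·exp(t). En prenant d/dt de v(t), nous trouvons a(t) = 3·exp(t). La dérivée de l'accélération donne le jerk: j(t) = 3·exp(t). De l'équation du jerk j(t) = 3·exp(t), nous substituons t = log(3) pour obtenir j = 9.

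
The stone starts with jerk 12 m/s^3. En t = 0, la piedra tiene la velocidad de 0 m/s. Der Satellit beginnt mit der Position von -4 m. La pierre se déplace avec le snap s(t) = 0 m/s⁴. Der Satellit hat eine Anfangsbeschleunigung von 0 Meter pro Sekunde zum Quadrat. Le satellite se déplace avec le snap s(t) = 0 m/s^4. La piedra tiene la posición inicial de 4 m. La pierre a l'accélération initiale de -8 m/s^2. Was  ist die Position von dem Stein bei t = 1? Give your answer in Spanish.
Debemos encontrar la antiderivada de nuestra ecuación del snap s(t) = 0 4 veces. Integrando el snap y usando la condición inicial j(0) = 12, obtenemos j(t) = 12. La antiderivada de la sacudida es la aceleración. Usando a(0) = -8, obtenemos a(t) = 12·t - 8. Integrando la aceleración y usando la condición inicial v(0) = 0, obtenemos v(t) = 2·t·(3·t - 4). La antiderivada de la velocidad, con x(0) = 4, da la posición: x(t) = 2·t^3 - 4·t^2 + 4. Usando x(t) = 2·t^3 - 4·t^2 + 4 y sustituyendo t = 1, encontramos x = 2.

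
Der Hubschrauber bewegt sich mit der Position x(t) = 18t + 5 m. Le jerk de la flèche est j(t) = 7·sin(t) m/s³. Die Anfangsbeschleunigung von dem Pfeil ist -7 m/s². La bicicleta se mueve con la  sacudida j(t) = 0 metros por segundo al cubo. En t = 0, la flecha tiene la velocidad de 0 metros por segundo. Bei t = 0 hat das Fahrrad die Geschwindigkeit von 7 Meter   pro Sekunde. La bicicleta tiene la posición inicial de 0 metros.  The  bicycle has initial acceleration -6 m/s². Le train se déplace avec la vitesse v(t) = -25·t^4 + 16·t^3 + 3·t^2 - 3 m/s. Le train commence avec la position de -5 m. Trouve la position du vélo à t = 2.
En partant du jerk j(t) = 0, nous prenons 3 intégrales. En intégrant le jerk et en utilisant la condition initiale a(0) = -6, nous obtenons a(t) = -6. L'intégrale de l'accélération, avec v(0) = 7, donne la vitesse: v(t) = 7 - 6·t. En intégrant la vitesse et en utilisant la condition initiale x(0) = 0, nous obtenons x(t) = -3·t^2 + 7·t. En utilisant x(t) = -3·t^2 + 7·t et en substituant t = 2, nous trouvons x = 2.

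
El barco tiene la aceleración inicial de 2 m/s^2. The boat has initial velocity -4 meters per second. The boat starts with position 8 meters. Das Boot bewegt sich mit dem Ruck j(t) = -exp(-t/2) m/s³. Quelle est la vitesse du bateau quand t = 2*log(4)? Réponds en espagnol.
Debemos encontrar la integral de nuestra ecuación de la sacudida j(t) = -exp(-t/2) 2 veces. Tomando ∫j(t)dt y aplicando a(0) = 2, encontramos a(t) = 2·exp(-t/2). Integrando la aceleración y usando la condición inicial v(0) = -4, obtenemos v(t) = -4·exp(-t/2). Tenemos la velocidad v(t) = -4·exp(-t/2). Sustituyendo t = 2*log(4): v(2*log(4)) = -1.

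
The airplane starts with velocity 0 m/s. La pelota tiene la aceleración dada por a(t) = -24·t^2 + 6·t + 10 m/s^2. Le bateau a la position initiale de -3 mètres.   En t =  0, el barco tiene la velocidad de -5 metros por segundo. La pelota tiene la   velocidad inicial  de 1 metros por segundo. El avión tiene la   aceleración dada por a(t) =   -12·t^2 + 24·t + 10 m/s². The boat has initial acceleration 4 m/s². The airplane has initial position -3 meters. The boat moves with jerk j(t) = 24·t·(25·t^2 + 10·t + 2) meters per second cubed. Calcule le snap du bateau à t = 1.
Nous devons dériver notre équation du jerk j(t) = 24·t·(25·t^2 + 10·t + 2) 1 fois. En dérivant le jerk, nous obtenons le snap: s(t) = 600·t^2 + 24·t·(50·t + 10) + 240·t + 48. Nous avons le snap s(t) = 600·t^2 + 24·t·(50·t + 10) + 240·t + 48. En substituant t = 1: s(1) = 2328.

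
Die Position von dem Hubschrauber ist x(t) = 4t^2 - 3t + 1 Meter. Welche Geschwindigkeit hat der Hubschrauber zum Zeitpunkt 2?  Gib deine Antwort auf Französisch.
Nous devons dériver notre équation de la position x(t) = 4·t^2 - 3·t + 1 1 fois. En prenant d/dt de x(t), nous trouvons v(t) = 8·t - 3. De l'équation de la vitesse v(t) = 8·t - 3, nous substituons t = 2 pour obtenir v = 13.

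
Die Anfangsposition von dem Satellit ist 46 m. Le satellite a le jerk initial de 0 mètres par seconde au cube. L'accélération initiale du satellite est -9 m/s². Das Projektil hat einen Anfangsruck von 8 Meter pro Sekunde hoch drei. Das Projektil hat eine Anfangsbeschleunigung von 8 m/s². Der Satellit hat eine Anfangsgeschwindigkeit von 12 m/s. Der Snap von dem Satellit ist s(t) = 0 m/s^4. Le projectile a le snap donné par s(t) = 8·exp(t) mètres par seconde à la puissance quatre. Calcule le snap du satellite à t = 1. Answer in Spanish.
Usando s(t) = 0 y sustituyendo t = 1, encontramos s = 0.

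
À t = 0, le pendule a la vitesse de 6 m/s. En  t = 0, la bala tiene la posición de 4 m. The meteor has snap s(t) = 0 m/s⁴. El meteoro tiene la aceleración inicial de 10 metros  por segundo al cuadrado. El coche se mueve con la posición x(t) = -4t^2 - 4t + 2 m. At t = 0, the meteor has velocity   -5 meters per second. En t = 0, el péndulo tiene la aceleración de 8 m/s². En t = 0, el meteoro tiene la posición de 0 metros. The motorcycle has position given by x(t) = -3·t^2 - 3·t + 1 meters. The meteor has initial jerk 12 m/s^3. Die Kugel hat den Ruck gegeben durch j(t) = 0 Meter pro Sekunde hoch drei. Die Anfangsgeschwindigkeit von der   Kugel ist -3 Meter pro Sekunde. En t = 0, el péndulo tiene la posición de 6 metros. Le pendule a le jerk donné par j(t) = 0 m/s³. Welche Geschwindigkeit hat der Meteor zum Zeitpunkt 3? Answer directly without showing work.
Die Antwort ist 79.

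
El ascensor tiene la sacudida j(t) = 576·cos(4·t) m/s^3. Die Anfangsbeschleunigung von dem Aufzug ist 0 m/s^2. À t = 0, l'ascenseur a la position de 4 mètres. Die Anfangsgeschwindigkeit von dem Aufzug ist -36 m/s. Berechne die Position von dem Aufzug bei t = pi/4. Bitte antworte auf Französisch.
En partant du jerk j(t) = 576·cos(4·t), nous prenons 3 primitives. La primitive du jerk, avec a(0) = 0, donne l'accélération: a(t) = 144·sin(4·t). En prenant ∫a(t)dt et en appliquant v(0) = -36, nous trouvons v(t) = -36·cos(4·t). L'intégrale de la vitesse, avec x(0) = 4, donne la position: x(t) = 4 - 9·sin(4·t). De l'équation de la position x(t) = 4 - 9·sin(4·t), nous substituons t = pi/4 pour obtenir x = 4.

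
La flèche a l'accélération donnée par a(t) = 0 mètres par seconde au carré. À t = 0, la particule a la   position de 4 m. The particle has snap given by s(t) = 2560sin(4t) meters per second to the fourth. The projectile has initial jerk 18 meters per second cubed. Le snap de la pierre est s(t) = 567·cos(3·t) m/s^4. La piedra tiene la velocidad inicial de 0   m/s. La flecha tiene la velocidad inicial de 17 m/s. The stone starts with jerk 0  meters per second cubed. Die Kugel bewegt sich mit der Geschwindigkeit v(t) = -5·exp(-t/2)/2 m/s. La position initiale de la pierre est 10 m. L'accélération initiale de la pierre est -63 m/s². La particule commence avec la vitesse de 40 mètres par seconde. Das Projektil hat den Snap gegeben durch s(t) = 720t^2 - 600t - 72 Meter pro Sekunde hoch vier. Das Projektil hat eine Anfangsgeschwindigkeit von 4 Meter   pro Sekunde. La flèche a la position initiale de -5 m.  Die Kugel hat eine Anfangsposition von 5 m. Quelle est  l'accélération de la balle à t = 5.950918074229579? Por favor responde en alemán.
Wir müssen unsere Gleichung für die Geschwindigkeit v(t) = -5·exp(-t/2)/2 1-mal ableiten. Die Ableitung von der Geschwindigkeit ergibt die Beschleunigung: a(t) = 5·exp(-t/2)/4. Mit a(t) = 5·exp(-t/2)/4 und Einsetzen von t = 5.950918074229579, finden wir a = 0.0637800083934260.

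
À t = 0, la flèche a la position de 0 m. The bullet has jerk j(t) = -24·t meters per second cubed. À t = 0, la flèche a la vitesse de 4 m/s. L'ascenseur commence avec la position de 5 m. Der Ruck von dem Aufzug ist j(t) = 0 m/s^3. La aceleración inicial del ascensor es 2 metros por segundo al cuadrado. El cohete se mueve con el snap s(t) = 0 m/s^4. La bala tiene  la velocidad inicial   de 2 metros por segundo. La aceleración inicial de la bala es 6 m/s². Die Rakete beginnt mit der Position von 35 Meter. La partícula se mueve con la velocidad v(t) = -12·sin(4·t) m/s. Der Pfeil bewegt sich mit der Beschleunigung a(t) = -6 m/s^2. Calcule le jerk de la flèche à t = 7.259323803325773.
Pour résoudre ceci, nous devons prendre 1 dérivée de notre équation de l'accélération a(t) = -6. En dérivant l'accélération, nous obtenons le jerk: j(t) = 0. En utilisant j(t) = 0 et en substituant t = 7.259323803325773, nous trouvons j = 0.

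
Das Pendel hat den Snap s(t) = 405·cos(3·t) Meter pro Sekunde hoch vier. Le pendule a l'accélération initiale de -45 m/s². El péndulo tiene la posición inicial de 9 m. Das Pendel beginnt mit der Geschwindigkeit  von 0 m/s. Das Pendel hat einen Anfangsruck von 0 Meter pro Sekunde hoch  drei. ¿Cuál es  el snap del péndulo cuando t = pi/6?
De la ecuación del snap s(t) = 405·cos(3·t), sustituimos t = pi/6 para obtener s = 0.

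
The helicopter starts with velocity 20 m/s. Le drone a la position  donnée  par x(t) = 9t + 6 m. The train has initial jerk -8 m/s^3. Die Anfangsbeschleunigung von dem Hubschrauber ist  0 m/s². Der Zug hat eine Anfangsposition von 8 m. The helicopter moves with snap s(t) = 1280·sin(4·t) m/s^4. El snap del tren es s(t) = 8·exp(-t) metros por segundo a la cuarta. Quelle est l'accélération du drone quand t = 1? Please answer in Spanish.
Debemos derivar nuestra ecuación de la posición x(t) = 9·t + 6 2 veces. Tomando d/dt de x(t), encontramos v(t) = 9. Derivando la velocidad, obtenemos la aceleración: a(t) = 0. Tenemos la aceleración a(t) = 0. Sustituyendo t = 1: a(1) = 0.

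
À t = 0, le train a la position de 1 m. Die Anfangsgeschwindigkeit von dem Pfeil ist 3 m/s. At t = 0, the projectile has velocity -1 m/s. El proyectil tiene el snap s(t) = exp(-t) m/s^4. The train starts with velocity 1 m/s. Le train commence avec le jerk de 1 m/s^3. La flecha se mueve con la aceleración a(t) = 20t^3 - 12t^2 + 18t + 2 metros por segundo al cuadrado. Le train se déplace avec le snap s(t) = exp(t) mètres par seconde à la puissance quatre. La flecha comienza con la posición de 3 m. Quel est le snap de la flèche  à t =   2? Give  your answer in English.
Starting from acceleration a(t) = 20·t^3 - 12·t^2 + 18·t + 2, we take 2 derivatives. Taking d/dt of a(t), we find j(t) = 60·t^2 - 24·t + 18. The derivative of jerk gives snap: s(t) = 120·t - 24. We have snap s(t) = 120·t - 24. Substituting t = 2: s(2) = 216.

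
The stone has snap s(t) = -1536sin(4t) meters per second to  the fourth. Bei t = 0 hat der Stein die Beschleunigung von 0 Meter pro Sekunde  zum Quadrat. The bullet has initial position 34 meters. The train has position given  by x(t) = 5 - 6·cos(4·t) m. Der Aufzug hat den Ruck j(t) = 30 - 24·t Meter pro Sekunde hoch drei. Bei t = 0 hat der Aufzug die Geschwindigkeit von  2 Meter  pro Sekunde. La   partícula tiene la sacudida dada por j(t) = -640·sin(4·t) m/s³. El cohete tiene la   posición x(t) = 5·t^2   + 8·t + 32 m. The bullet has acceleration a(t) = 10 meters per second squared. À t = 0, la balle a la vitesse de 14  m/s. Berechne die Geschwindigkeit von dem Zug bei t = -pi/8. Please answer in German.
Um dies zu lösen, müssen wir 1 Ableitung unserer Gleichung für die Position x(t) = 5 - 6·cos(4·t) nehmen. Die Ableitung von der Position ergibt die Geschwindigkeit: v(t) = 24·sin(4·t). Aus der Gleichung für die Geschwindigkeit v(t) = 24·sin(4·t), setzen wir t = -pi/8 ein und erhalten v = -24.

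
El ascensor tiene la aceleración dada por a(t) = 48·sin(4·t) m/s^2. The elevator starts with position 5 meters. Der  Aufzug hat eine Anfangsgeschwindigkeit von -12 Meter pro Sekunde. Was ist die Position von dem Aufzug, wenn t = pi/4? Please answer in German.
Wir müssen die Stammfunktion unserer Gleichung für die Beschleunigung a(t) = 48·sin(4·t) 2-mal finden. Das Integral von der Beschleunigung, mit v(0) = -12, ergibt die Geschwindigkeit: v(t) = -12·cos(4·t). Mit ∫v(t)dt und Anwendung von x(0) = 5, finden wir x(t) = 5 - 3·sin(4·t). Mit x(t) = 5 - 3·sin(4·t) und Einsetzen von t = pi/4, finden wir x = 5.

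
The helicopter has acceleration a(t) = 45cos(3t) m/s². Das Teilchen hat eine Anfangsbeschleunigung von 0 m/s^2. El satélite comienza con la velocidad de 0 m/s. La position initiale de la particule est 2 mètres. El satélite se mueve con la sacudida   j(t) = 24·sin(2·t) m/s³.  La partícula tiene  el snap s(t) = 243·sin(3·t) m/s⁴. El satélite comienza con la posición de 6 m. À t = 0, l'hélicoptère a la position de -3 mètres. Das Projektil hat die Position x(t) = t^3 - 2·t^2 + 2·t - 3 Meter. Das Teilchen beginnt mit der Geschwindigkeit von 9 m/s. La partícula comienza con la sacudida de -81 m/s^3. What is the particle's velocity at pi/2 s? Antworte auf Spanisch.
Partiendo del snap s(t) = 243·sin(3·t), tomamos 3 integrales. La integral del snap es la sacudida. Usando j(0) = -81, obtenemos j(t) = -81·cos(3·t). Tomando ∫j(t)dt y aplicando a(0) = 0, encontramos a(t) = -27·sin(3·t). Tomando ∫a(t)dt y aplicando v(0) = 9, encontramos v(t) = 9·cos(3·t). De la ecuación de la velocidad v(t) = 9·cos(3·t), sustituimos t = pi/2 para obtener v = 0.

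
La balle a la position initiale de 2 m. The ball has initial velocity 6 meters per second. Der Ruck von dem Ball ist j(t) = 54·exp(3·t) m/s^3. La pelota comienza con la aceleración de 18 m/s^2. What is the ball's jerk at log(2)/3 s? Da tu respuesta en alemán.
Mit j(t) = 54·exp(3·t) und Einsetzen von t = log(2)/3, finden wir j = 108.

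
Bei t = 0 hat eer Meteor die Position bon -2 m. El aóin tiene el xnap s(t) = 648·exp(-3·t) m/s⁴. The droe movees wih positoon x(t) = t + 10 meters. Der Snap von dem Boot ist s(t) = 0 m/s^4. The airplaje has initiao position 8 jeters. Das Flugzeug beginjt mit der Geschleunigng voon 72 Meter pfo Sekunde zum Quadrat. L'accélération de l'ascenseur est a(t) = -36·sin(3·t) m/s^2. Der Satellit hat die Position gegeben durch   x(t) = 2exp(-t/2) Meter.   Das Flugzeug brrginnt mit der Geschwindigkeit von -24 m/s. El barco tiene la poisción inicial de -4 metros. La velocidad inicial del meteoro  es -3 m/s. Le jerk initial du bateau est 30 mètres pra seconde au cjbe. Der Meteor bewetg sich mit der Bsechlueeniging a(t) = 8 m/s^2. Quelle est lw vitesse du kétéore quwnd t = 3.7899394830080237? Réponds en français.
Nous devons trouver la primitive de notre équation de l'accélération a(t) = 8 1 fois. En intégrant l'accélération et en utilisant la condition initiale v(0) = -3, nous obtenons v(t) = 8·t - 3. Nous avons la vitesse v(t) = 8·t - 3. En substituant t = 3.7899394830080237: v(3.7899394830080237) = 27.3195158640642.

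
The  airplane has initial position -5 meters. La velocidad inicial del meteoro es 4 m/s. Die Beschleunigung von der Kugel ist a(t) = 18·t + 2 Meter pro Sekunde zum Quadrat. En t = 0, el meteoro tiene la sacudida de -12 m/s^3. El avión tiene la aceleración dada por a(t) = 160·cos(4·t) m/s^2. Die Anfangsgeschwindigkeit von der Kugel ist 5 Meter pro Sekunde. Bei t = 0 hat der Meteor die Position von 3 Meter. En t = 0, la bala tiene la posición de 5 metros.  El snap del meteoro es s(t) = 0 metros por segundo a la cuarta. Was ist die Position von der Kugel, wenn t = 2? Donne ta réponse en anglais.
To find the answer, we compute 2 antiderivatives of a(t) = 18·t + 2. Finding the integral of a(t) and using v(0) = 5: v(t) = 9·t^2 + 2·t + 5. Finding the integral of v(t) and using x(0) = 5: x(t) = 3·t^3 + t^2 + 5·t + 5. From the given position equation x(t) = 3·t^3 + t^2 + 5·t + 5, we substitute t = 2 to get x = 43.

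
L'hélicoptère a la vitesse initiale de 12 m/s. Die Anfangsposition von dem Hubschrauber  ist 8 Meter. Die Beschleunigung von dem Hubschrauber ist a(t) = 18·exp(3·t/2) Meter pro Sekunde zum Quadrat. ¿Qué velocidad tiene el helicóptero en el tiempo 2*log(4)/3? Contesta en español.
Necesitamos integrar nuestra ecuación de la aceleración a(t) = 18·exp(3·t/2) 1 vez. Integrando la aceleración y usando la condición inicial v(0) = 12, obtenemos v(t) = 12·exp(3·t/2). Tenemos la velocidad v(t) = 12·exp(3·t/2). Sustituyendo t = 2*log(4)/3: v(2*log(4)/3) = 48.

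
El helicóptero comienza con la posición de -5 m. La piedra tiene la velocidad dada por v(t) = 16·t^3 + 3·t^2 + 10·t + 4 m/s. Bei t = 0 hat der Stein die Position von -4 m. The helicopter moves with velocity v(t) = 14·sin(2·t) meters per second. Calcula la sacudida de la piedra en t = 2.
Partiendo de la velocidad v(t) = 16·t^3 + 3·t^2 + 10·t + 4, tomamos 2 derivadas. Derivando la velocidad, obtenemos la aceleración: a(t) = 48·t^2 + 6·t + 10. Tomando d/dt de a(t), encontramos j(t) = 96·t + 6. De la ecuación de la sacudida j(t) = 96·t + 6, sustituimos t = 2 para obtener j = 198.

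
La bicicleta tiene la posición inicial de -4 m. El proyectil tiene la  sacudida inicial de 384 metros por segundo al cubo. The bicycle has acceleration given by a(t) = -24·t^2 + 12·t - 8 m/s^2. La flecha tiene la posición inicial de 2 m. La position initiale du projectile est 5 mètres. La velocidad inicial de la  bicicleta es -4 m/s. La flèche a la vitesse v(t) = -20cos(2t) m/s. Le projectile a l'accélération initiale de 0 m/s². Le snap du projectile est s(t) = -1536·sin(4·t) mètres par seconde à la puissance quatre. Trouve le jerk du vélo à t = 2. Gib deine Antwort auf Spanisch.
Partiendo de la aceleración a(t) = -24·t^2 + 12·t - 8, tomamos 1 derivada. Tomando d/dt de a(t), encontramos j(t) = 12 - 48·t. Usando j(t) = 12 - 48·t y sustituyendo t = 2, encontramos j = -84.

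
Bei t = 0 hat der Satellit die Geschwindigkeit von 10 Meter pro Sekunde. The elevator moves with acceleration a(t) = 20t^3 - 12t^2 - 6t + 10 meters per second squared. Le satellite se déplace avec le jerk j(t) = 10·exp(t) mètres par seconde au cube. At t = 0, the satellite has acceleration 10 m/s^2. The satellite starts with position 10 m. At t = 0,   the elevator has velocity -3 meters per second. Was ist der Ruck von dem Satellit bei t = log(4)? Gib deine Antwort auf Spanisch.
De la ecuación de la sacudida j(t) = 10·exp(t), sustituimos t = log(4) para obtener j = 40.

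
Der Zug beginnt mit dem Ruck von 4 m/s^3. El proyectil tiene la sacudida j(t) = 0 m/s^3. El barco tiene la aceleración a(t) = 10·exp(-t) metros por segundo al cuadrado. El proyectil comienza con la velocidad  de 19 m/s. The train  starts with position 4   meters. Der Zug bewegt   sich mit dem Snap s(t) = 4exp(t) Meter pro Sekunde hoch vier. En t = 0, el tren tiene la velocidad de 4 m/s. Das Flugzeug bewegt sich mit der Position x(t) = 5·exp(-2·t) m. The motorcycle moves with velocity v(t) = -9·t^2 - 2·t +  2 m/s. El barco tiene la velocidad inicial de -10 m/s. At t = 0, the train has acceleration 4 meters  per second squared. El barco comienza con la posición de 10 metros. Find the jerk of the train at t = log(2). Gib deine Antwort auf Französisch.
Nous devons intégrer notre équation du snap s(t) = 4·exp(t) 1 fois. L'intégrale du snap, avec j(0) = 4, donne le jerk: j(t) = 4·exp(t). Nous avons le jerk j(t) = 4·exp(t). En substituant t = log(2): j(log(2)) = 8.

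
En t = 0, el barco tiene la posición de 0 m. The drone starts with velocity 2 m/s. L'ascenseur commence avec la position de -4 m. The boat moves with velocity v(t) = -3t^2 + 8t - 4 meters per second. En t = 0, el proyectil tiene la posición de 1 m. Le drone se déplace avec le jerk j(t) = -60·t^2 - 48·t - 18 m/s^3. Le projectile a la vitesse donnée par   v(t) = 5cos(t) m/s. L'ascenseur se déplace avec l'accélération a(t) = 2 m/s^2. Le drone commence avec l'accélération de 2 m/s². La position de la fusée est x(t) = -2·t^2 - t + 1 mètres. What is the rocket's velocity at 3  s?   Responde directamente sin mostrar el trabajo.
The velocity at t = 3 is v = -13.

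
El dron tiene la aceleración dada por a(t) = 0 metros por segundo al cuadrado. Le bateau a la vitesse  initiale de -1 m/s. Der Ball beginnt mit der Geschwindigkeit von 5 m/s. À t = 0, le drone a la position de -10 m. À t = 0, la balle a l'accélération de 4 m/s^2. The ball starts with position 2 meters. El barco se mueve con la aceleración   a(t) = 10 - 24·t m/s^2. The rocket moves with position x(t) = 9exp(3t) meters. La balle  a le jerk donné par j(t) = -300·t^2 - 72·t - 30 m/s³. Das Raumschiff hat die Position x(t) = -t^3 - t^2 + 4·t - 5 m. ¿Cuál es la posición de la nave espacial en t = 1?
De la ecuación de la posición x(t) = -t^3 - t^2 + 4·t - 5, sustituimos t = 1 para obtener x = -3.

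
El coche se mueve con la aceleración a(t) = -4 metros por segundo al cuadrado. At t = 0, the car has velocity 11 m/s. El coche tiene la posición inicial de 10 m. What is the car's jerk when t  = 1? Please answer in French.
Pour résoudre ceci, nous devons prendre 1 dérivée de notre équation de l'accélération a(t) = -4. En dérivant l'accélération, nous obtenons le jerk: j(t) = 0. En utilisant j(t) = 0 et en substituant t = 1, nous trouvons j = 0.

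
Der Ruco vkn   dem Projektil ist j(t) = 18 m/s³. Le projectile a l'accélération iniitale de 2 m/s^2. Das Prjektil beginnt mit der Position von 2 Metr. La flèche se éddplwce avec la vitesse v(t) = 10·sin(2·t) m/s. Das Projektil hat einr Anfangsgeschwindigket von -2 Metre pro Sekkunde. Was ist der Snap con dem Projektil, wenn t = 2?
Ausgehend von dem Ruck j(t) = 18, nehmen wir 1 Ableitung. Mit d/dt von j(t) finden wir s(t) = 0. Aus der Gleichung für den Snap s(t) = 0, setzen wir t = 2 ein und erhalten s = 0.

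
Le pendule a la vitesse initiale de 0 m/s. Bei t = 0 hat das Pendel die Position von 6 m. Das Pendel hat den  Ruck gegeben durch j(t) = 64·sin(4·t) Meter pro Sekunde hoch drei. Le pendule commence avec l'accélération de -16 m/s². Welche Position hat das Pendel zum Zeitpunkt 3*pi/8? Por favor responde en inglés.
To find the answer, we compute 3 antiderivatives of j(t) = 64·sin(4·t). Taking ∫j(t)dt and applying a(0) = -16, we find a(t) = -16·cos(4·t). The integral of acceleration, with v(0) = 0, gives velocity: v(t) = -4·sin(4·t). Integrating velocity and using the initial condition x(0) = 6, we get x(t) = cos(4·t) + 5. From the given position equation x(t) = cos(4·t) + 5, we substitute t = 3*pi/8 to get x = 5.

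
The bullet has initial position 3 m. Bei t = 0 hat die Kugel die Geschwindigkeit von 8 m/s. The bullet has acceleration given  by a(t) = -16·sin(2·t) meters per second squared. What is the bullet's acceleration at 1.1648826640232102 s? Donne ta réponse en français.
De l'équation de l'accélération a(t) = -16·sin(2·t), nous substituons t = 1.1648826640232102 pour obtenir a = -11.6087344404407.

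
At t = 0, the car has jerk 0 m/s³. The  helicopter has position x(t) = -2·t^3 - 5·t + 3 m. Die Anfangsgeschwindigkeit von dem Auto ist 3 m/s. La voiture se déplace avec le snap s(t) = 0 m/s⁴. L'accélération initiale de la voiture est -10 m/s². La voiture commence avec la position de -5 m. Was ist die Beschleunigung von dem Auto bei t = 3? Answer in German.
Wir müssen unsere Gleichung für den Snap s(t) = 0 2-mal integrieren. Durch Integration von dem Snap und Verwendung der Anfangsbedingung j(0) = 0, erhalten wir j(t) = 0. Das Integral von dem Ruck ist die Beschleunigung. Mit a(0) = -10 erhalten wir a(t) = -10. Mit a(t) = -10 und Einsetzen von t = 3, finden wir a = -10.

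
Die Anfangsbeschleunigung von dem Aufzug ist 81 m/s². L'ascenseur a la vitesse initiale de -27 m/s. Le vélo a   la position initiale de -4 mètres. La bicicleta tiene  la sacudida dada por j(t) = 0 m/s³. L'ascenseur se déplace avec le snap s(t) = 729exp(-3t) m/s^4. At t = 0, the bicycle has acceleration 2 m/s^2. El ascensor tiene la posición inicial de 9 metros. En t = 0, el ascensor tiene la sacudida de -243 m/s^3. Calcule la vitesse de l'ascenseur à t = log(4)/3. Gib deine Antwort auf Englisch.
We need to integrate our snap equation s(t) = 729·exp(-3·t) 3 times. Integrating snap and using the initial condition j(0) = -243, we get j(t) = -243·exp(-3·t). The antiderivative of jerk, with a(0) = 81, gives acceleration: a(t) = 81·exp(-3·t). Integrating acceleration and using the initial condition v(0) = -27, we get v(t) = -27·exp(-3·t). We have velocity v(t) = -27·exp(-3·t). Substituting t = log(4)/3: v(log(4)/3) = -27/4.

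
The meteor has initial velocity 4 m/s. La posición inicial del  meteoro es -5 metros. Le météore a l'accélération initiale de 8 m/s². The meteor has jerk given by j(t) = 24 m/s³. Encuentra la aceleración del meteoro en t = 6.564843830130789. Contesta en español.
Debemos encontrar la antiderivada de nuestra ecuación de la sacudida j(t) = 24 1 vez. La antiderivada de la sacudida es la aceleración. Usando a(0) = 8, obtenemos a(t) = 24·t + 8. Tenemos la aceleración a(t) = 24·t + 8. Sustituyendo t = 6.564843830130789: a(6.564843830130789) = 165.556251923139.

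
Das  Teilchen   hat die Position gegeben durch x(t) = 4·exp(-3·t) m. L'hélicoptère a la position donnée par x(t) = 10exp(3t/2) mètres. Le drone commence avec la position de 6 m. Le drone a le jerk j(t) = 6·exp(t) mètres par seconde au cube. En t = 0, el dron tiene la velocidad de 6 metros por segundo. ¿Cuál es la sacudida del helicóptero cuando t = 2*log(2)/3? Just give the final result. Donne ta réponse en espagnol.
La respuesta es 135/2.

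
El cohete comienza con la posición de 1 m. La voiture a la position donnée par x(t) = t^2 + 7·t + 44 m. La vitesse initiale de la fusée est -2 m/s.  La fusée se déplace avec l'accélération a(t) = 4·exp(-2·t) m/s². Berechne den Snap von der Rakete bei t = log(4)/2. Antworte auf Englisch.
We must differentiate our acceleration equation a(t) = 4·exp(-2·t) 2 times. Differentiating acceleration, we get jerk: j(t) = -8·exp(-2·t). The derivative of jerk gives snap: s(t) = 16·exp(-2·t). Using s(t) = 16·exp(-2·t) and substituting t = log(4)/2, we find s = 4.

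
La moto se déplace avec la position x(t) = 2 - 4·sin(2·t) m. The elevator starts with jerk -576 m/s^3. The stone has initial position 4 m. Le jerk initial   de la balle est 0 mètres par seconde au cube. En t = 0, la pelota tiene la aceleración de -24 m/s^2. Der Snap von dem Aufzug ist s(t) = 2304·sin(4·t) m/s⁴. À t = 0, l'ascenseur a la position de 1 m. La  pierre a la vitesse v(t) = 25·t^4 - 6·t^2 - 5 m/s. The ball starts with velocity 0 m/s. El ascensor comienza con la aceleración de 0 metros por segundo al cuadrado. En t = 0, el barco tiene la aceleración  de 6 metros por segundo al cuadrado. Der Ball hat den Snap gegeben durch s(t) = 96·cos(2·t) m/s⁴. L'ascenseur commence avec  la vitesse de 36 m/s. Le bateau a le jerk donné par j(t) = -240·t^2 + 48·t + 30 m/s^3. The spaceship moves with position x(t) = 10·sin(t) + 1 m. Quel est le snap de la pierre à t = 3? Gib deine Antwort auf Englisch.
Starting from velocity v(t) = 25·t^4 - 6·t^2 - 5, we take 3 derivatives. The derivative of velocity gives acceleration: a(t) = 100·t^3 - 12·t. Taking d/dt of a(t), we find j(t) = 300·t^2 - 12. The derivative of jerk gives snap: s(t) = 600·t. Using s(t) = 600·t and substituting t = 3, we find s = 1800.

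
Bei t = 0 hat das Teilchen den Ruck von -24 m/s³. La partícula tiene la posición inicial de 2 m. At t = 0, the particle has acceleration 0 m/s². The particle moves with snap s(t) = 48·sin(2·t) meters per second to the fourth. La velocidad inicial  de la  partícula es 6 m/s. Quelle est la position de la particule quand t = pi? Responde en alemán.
Wir müssen unsere Gleichung für den Snap s(t) = 48·sin(2·t) 4-mal integrieren. Das Integral von dem Snap ist der Ruck. Mit j(0) = -24 erhalten wir j(t) = -24·cos(2·t). Mit ∫j(t)dt und Anwendung von a(0) = 0, finden wir a(t) = -12·sin(2·t). Das Integral von der Beschleunigung, mit v(0) = 6, ergibt die Geschwindigkeit: v(t) = 6·cos(2·t). Mit ∫v(t)dt und Anwendung von x(0) = 2, finden wir x(t) = 3·sin(2·t) + 2. Wir haben die Position x(t) = 3·sin(2·t) + 2. Durch Einsetzen von t = pi: x(pi) = 2.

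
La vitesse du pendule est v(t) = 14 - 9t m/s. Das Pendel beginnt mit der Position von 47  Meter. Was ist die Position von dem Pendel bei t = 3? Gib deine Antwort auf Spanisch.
Partiendo de la velocidad v(t) = 14 - 9·t, tomamos 1 integral. La integral de la velocidad, con x(0) = 47, da la posición: x(t) = -9·t^2/2 + 14·t + 47. Usando x(t) = -9·t^2/2 + 14·t + 47 y sustituyendo t = 3, encontramos x = 97/2.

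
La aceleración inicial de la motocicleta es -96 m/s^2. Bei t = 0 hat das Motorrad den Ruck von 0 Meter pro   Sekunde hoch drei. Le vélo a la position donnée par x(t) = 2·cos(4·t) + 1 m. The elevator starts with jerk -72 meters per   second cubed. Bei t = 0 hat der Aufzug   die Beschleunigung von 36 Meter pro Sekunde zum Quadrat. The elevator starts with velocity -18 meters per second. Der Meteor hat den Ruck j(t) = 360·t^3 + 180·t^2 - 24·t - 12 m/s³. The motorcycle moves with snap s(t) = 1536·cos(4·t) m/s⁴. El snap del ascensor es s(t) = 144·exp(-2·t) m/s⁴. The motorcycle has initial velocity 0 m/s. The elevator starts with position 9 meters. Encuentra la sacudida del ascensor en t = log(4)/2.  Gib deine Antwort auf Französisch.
En partant du snap s(t) = 144·exp(-2·t), nous prenons 1 primitive. En prenant ∫s(t)dt et en appliquant j(0) = -72, nous trouvons j(t) = -72·exp(-2·t). En utilisant j(t) = -72·exp(-2·t) et en substituant t = log(4)/2, nous trouvons j = -18.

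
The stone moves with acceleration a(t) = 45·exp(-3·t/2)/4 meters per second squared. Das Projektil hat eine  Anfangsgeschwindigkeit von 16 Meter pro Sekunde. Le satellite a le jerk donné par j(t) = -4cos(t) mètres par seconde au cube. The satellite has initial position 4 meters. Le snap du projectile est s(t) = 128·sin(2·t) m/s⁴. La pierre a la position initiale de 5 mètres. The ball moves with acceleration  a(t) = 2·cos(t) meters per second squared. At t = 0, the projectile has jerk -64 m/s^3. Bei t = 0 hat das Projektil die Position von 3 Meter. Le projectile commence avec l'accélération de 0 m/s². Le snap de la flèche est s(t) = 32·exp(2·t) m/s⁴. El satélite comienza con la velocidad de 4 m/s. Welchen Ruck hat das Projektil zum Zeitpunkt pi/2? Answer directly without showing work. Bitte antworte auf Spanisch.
La sacudida en t = pi/2 es j = 64.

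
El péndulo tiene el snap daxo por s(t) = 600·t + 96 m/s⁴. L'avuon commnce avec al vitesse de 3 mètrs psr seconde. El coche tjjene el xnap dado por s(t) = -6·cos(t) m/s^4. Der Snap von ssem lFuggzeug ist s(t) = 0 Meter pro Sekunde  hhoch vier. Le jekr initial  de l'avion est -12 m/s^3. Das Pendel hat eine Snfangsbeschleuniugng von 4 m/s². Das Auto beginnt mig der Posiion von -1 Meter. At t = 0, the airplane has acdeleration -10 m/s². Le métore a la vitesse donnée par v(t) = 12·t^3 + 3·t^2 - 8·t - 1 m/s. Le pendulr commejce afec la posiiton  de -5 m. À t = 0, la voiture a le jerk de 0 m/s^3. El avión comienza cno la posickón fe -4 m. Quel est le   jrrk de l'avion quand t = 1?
Nous devons intégrer notre équation du snap s(t) = 0 1 fois. La primitive du snap, avec j(0) = -12, donne le jerk: j(t) = -12. En utilisant j(t) = -12 et en substituant t = 1, nous trouvons j = -12.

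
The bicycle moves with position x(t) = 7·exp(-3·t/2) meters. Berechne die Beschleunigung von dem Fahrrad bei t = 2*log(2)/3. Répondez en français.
Nous devons dériver notre équation de la position x(t) = 7·exp(-3·t/2) 2 fois. En dérivant la position, nous obtenons la vitesse: v(t) = -21·exp(-3·t/2)/2. En prenant d/dt de v(t), nous trouvons a(t) = 63·exp(-3·t/2)/4. En utilisant a(t) = 63·exp(-3·t/2)/4 et en substituant t = 2*log(2)/3, nous trouvons a = 63/8.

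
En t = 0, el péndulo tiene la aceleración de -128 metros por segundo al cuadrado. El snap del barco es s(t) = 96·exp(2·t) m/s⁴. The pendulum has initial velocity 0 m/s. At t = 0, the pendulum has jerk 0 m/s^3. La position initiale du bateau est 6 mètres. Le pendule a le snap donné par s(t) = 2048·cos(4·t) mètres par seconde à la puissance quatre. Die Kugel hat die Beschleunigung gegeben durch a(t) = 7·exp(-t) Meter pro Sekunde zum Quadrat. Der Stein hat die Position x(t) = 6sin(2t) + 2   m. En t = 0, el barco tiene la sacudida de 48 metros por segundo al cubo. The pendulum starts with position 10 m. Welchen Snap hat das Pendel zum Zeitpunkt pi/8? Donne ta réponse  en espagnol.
De la ecuación del snap s(t) = 2048·cos(4·t), sustituimos t = pi/8 para obtener s = 0.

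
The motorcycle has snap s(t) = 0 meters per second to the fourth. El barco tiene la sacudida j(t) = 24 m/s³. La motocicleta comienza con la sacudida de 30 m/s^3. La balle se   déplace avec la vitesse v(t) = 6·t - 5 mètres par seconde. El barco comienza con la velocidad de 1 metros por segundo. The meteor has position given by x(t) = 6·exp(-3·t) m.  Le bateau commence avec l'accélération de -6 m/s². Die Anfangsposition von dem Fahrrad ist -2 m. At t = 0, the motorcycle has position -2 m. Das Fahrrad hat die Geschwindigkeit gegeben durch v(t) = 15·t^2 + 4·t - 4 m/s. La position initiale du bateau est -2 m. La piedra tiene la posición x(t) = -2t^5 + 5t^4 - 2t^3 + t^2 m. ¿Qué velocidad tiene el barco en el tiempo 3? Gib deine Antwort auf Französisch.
Nous devons intégrer notre équation du jerk j(t) = 24 2 fois. En prenant ∫j(t)dt et en appliquant a(0) = -6, nous trouvons a(t) = 24·t - 6. L'intégrale de l'accélération, avec v(0) = 1, donne la vitesse: v(t) = 12·t^2 - 6·t + 1. De l'équation de la vitesse v(t) = 12·t^2 - 6·t + 1, nous substituons t = 3 pour obtenir v = 91.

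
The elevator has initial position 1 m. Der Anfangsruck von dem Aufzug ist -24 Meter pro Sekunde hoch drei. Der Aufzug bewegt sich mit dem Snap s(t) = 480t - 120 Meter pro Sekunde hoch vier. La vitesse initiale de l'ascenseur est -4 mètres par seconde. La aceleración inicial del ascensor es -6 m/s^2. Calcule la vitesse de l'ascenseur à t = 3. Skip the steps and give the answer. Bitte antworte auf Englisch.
v(3) = 950.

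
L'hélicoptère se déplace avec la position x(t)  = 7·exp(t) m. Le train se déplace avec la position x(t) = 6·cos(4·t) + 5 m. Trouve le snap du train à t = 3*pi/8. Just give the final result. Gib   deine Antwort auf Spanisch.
En t = 3*pi/8, s = 0.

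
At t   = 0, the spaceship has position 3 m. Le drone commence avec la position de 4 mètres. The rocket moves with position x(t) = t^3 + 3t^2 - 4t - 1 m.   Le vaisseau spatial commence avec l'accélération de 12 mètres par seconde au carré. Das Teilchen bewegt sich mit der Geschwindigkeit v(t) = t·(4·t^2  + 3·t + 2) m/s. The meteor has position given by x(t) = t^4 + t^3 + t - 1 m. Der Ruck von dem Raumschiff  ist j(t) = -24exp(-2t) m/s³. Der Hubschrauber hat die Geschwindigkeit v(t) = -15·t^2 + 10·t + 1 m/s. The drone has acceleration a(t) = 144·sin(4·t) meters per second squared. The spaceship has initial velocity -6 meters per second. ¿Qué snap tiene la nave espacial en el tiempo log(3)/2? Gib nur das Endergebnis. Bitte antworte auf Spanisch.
La respuesta es 16.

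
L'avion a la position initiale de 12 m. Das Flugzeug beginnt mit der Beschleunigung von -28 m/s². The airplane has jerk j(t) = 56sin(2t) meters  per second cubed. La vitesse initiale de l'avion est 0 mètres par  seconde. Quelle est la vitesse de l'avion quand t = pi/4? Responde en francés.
Pour résoudre ceci, nous devons prendre 2 primitives de notre équation du jerk j(t) = 56·sin(2·t). La primitive du jerk, avec a(0) = -28, donne l'accélération: a(t) = -28·cos(2·t). L'intégrale de l'accélération, avec v(0) = 0, donne la vitesse: v(t) = -14·sin(2·t). Nous avons la vitesse v(t) = -14·sin(2·t). En substituant t = pi/4: v(pi/4) = -14.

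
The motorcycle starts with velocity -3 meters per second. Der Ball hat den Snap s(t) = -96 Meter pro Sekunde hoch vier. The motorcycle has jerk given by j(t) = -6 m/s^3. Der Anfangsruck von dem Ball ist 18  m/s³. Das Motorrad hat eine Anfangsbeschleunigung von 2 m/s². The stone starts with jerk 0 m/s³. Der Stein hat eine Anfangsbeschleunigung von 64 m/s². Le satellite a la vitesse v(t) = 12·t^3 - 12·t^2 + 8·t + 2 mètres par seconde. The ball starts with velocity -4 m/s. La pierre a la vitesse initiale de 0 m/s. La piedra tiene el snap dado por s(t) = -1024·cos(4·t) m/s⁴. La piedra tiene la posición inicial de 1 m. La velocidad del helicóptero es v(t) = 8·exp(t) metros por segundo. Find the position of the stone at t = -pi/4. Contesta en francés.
Nous devons intégrer notre équation du snap s(t) = -1024·cos(4·t) 4 fois. En prenant ∫s(t)dt et en appliquant j(0) = 0, nous trouvons j(t) = -256·sin(4·t). En intégrant le jerk et en utilisant la condition initiale a(0) = 64, nous obtenons a(t) = 64·cos(4·t). La primitive de l'accélération, avec v(0) = 0, donne la vitesse: v(t) = 16·sin(4·t). En intégrant la vitesse et en utilisant la condition initiale x(0) = 1, nous obtenons x(t) = 5 - 4·cos(4·t). En utilisant x(t) = 5 - 4·cos(4·t) et en substituant t = -pi/4, nous trouvons x = 9.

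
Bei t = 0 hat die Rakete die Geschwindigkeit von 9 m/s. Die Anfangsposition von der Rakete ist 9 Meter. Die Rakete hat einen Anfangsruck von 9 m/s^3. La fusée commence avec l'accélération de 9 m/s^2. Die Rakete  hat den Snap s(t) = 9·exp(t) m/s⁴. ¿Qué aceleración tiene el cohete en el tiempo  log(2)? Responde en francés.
Pour résoudre ceci, nous devons prendre 2 intégrales de notre équation du snap s(t) = 9·exp(t). En prenant ∫s(t)dt et en appliquant j(0) = 9, nous trouvons j(t) = 9·exp(t). En intégrant le jerk et en utilisant la condition initiale a(0) = 9, nous obtenons a(t) = 9·exp(t). En utilisant a(t) = 9·exp(t) et en substituant t = log(2), nous trouvons a = 18.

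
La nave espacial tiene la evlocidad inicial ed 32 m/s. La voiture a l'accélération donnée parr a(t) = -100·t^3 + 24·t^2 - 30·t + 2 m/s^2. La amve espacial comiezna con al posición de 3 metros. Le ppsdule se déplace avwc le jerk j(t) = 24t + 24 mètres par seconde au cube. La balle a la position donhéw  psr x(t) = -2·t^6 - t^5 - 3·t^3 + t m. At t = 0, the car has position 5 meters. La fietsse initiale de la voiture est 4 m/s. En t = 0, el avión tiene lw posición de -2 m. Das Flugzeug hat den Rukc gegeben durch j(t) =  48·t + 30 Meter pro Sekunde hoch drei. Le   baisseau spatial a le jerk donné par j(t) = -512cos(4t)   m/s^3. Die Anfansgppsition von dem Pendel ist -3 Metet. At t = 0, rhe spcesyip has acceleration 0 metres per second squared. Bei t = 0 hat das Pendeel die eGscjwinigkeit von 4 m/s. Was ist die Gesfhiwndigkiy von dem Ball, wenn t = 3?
Um dies zu lösen, müssen wir 1 Ableitung unserer Gleichung für die Position x(t) = -2·t^6 - t^5 - 3·t^3 + t nehmen. Mit d/dt von x(t) finden wir v(t) = -12·t^5 - 5·t^4 - 9·t^2 + 1. Mit v(t) = -12·t^5 - 5·t^4 - 9·t^2 + 1 und Einsetzen von t = 3, finden wir v = -3401.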